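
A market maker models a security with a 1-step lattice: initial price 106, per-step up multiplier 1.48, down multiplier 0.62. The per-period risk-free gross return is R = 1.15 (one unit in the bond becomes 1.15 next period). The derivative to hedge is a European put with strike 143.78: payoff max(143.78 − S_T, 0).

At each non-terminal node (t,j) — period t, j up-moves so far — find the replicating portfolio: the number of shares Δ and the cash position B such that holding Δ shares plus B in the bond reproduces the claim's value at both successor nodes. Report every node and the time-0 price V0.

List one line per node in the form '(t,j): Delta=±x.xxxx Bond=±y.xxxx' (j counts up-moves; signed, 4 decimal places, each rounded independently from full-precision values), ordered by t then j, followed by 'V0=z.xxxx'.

Since d<R<u, set p* = (R−d)/(u−d) = 0.6163; price each node as the discounted p*-expectation of its children.
Terminal values V(1,·): V(1,0)=78.0600, V(1,1)=0.0000
  t=0,j=0: stock 106.0000 → up 156.8800 (V=0.0000), down 65.7200 (V=78.0600). Price 26.0463; hedge Δ=-0.8563, bond B=116.8138.
Check: Δ(0,0)·S0 + B(0,0) = 26.0463 = V0.

(0,0): Delta=-0.8563 Bond=116.8138
V0=26.0463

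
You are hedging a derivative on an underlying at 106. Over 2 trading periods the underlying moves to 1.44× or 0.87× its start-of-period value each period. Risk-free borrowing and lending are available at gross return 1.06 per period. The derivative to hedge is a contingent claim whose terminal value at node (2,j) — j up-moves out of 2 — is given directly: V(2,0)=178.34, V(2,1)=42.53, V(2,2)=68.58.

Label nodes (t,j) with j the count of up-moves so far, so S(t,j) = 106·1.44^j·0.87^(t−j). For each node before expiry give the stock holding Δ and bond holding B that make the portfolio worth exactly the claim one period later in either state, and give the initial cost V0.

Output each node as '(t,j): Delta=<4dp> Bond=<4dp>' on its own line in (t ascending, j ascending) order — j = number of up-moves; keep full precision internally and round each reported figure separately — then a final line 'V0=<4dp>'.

(0,0): Delta=-1.2781 Bond=229.6272
(1,0): Delta=-2.5836 Bond=363.8009
(1,1): Delta=0.2994 Bond=2.6127
V0=94.1478

Since d<R<u, set p* = (R−d)/(u−d) = 0.3333; price each node as the discounted p*-expectation of its children.
At expiry t=2: V(2,0)=178.3400, V(2,1)=42.5300, V(2,2)=68.5800
Node (1,0) S=92.2200: V=(p*·42.5300+(1−p*)·178.3400)/1.06=125.5377; Δ=(42.5300−178.3400)/(132.7968−80.2314)=-2.5836; B=V−Δ·S=363.8009
Node (1,1) S=152.6400: V=(p*·68.5800+(1−p*)·42.5300)/1.06=48.3145; Δ=(68.5800−42.5300)/(219.8016−132.7968)=0.2994; B=V−Δ·S=2.6127
Node (0,0) S=106.0000: V=(p*·48.3145+(1−p*)·125.5377)/1.06=94.1478; Δ=(48.3145−125.5377)/(152.6400−92.2200)=-1.2781; B=V−Δ·S=229.6272
Root portfolio cost Δ·106+B reproduces V0=94.1478.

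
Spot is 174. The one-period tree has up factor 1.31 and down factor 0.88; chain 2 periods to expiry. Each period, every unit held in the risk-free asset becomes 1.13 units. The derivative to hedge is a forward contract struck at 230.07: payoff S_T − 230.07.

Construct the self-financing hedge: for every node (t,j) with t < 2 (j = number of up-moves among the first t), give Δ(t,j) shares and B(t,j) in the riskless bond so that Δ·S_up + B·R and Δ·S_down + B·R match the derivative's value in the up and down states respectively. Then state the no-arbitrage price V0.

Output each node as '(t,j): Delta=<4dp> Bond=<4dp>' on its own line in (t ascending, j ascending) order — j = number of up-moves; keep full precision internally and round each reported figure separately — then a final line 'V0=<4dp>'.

Risk-neutral probability p* = (R−d)/(u−d) = (1.13−0.88)/(1.31−0.88) = 0.5814.
Terminal values V(2,·): V(2,0)=-95.3244, V(2,1)=-29.4828, V(2,2)=68.5314
Node (1,0) S=153.1200: V=(p*·-29.4828+(1−p*)·-95.3244)/1.13=-50.4818; Δ=(-29.4828−-95.3244)/(200.5872−134.7456)=1.0000; B=V−Δ·S=-203.6018
Node (1,1) S=227.9400: V=(p*·68.5314+(1−p*)·-29.4828)/1.13=24.3382; Δ=(68.5314−-29.4828)/(298.6014−200.5872)=1.0000; B=V−Δ·S=-203.6018
Node (0,0) S=174.0000: V=(p*·24.3382+(1−p*)·-50.4818)/1.13=-6.1786; Δ=(24.3382−-50.4818)/(227.9400−153.1200)=1.0000; B=V−Δ·S=-180.1786
The time-0 hedge costs -6.1786, which is the no-arbitrage price.

(0,0): Delta=1.0000 Bond=-180.1786
(1,0): Delta=1.0000 Bond=-203.6018
(1,1): Delta=1.0000 Bond=-203.6018
V0=-6.1786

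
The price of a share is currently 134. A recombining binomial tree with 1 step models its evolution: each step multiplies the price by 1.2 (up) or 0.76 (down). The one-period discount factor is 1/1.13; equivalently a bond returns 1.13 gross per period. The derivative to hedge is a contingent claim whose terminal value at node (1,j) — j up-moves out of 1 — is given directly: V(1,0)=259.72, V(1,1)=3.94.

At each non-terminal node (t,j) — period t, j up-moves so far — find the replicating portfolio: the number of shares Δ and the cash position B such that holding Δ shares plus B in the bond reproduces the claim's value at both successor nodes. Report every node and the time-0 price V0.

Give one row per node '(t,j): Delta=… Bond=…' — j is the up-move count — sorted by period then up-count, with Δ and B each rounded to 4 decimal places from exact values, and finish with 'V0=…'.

(0,0): Delta=-4.3382 Bond=620.8158
V0=39.4976

The replicating-portfolio and risk-neutral prices coincide; use p* = (1.13−0.76)/(1.2−0.76) = 0.8409 for the latter.
Terminal payoffs: V(1,0)=259.7200, V(1,1)=3.9400
Node (0,0) S=134.0000: V=(p*·3.9400+(1−p*)·259.7200)/1.13=39.4976; Δ=(3.9400−259.7200)/(160.8000−101.8400)=-4.3382; B=V−Δ·S=620.8158
Root portfolio cost Δ·134+B reproduces V0=39.4976.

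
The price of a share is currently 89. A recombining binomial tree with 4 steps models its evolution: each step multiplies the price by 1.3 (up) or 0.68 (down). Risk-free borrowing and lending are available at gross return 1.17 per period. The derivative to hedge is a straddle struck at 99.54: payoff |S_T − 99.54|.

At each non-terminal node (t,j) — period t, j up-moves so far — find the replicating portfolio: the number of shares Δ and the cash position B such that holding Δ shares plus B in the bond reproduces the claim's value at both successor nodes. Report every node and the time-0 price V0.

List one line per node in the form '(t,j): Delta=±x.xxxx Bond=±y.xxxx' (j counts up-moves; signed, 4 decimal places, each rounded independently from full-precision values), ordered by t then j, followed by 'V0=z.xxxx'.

(0,0): Delta=0.6515 Bond=-14.6964
(1,0): Delta=-0.1871 Bond=33.5584
(1,1): Delta=0.7679 Bond=-30.6599
(2,0): Delta=-1.0000 Bond=72.7153
(2,1): Delta=-0.0743 Bond=30.3883
(2,2): Delta=0.8847 Bond=-53.4514
(3,0): Delta=-1.0000 Bond=85.0769
(3,1): Delta=-1.0000 Bond=85.0769
(3,2): Delta=0.0541 Bond=22.4156
(3,3): Delta=1.0000 Bond=-85.0769
V0=43.2850

Since d<R<u, set p* = (R−d)/(u−d) = 0.7903; price each node as the discounted p*-expectation of its children.
Terminal values V(4,·): V(4,0)=80.5106, V(4,1)=63.1602, V(4,2)=29.9904, V(4,3)=33.4224, V(4,4)=154.6529
(3,0): S=27.9844. Δ = (V_up−V_dn)/(S_up−S_dn) = (63.1602−80.5106)/(36.3798−19.0294) = -1.0000. V = [p*·63.1602 + (1−p*)·80.5106]/1.17 = 57.0925. B = V − Δ·S = 85.0769.
(3,1): S=53.4997. Δ = (V_up−V_dn)/(S_up−S_dn) = (29.9904−63.1602)/(69.5496−36.3798) = -1.0000. V = [p*·29.9904 + (1−p*)·63.1602]/1.17 = 31.5772. B = V − Δ·S = 85.0769.
(3,2): S=102.2788. Δ = (V_up−V_dn)/(S_up−S_dn) = (33.4224−29.9904)/(132.9624−69.5496) = 0.0541. V = [p*·33.4224 + (1−p*)·29.9904]/1.17 = 27.9511. B = V − Δ·S = 22.4156.
(3,3): S=195.5330. Δ = (V_up−V_dn)/(S_up−S_dn) = (154.6529−33.4224)/(254.1929−132.9624) = 1.0000. V = [p*·154.6529 + (1−p*)·33.4224]/1.17 = 110.4561. B = V − Δ·S = -85.0769.
(2,0): S=41.1536. Δ = (V_up−V_dn)/(S_up−S_dn) = (31.5772−57.0925)/(53.4997−27.9844) = -1.0000. V = [p*·31.5772 + (1−p*)·57.0925]/1.17 = 31.5617. B = V − Δ·S = 72.7153.
(2,1): S=78.6760. Δ = (V_up−V_dn)/(S_up−S_dn) = (27.9511−31.5772)/(102.2788−53.4997) = -0.0743. V = [p*·27.9511 + (1−p*)·31.5772]/1.17 = 24.5397. B = V − Δ·S = 30.3883.
(2,2): S=150.4100. Δ = (V_up−V_dn)/(S_up−S_dn) = (110.4561−27.9511)/(195.5330−102.2788) = 0.8847. V = [p*·110.4561 + (1−p*)·27.9511]/1.17 = 79.6211. B = V − Δ·S = -53.4514.
(1,0): S=60.5200. Δ = (V_up−V_dn)/(S_up−S_dn) = (24.5397−31.5617)/(78.6760−41.1536) = -0.1871. V = [p*·24.5397 + (1−p*)·31.5617]/1.17 = 22.2325. B = V − Δ·S = 33.5584.
(1,1): S=115.7000. Δ = (V_up−V_dn)/(S_up−S_dn) = (79.6211−24.5397)/(150.4100−78.6760) = 0.7679. V = [p*·79.6211 + (1−p*)·24.5397]/1.17 = 58.1810. B = V − Δ·S = -30.6599.
(0,0): S=89.0000. Δ = (V_up−V_dn)/(S_up−S_dn) = (58.1810−22.2325)/(115.7000−60.5200) = 0.6515. V = [p*·58.1810 + (1−p*)·22.2325]/1.17 = 43.2850. B = V − Δ·S = -14.6964.
Each (Δ,B) replicates both successor values, so the strategy is self-financing and V0 is arbitrage-free.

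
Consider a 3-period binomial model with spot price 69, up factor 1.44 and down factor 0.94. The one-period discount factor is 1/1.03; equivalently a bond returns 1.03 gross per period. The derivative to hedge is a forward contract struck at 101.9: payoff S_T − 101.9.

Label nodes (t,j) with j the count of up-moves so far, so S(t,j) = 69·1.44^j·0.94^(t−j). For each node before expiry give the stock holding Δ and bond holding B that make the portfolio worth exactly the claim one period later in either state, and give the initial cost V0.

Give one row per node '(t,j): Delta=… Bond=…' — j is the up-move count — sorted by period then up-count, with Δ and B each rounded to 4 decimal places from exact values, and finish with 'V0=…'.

No-arbitrage ⇒ martingale measure with p* = (R−d)/(u−d) = 0.1800.
At expiry t=3: V(3,0)=-44.5897, V(3,1)=-14.1055, V(3,2)=32.5937, V(3,3)=104.1329
Node (2,0) S=60.9684: V=(p*·-14.1055+(1−p*)·-44.5897)/1.03=-37.9636; Δ=(-14.1055−-44.5897)/(87.7945−57.3103)=1.0000; B=V−Δ·S=-98.9320
Node (2,1) S=93.3984: V=(p*·32.5937+(1−p*)·-14.1055)/1.03=-5.5336; Δ=(32.5937−-14.1055)/(134.4937−87.7945)=1.0000; B=V−Δ·S=-98.9320
Node (2,2) S=143.0784: V=(p*·104.1329+(1−p*)·32.5937)/1.03=44.1464; Δ=(104.1329−32.5937)/(206.0329−134.4937)=1.0000; B=V−Δ·S=-98.9320
Node (1,0) S=64.8600: V=(p*·-5.5336+(1−p*)·-37.9636)/1.03=-31.1905; Δ=(-5.5336−-37.9636)/(93.3984−60.9684)=1.0000; B=V−Δ·S=-96.0505
Node (1,1) S=99.3600: V=(p*·44.1464+(1−p*)·-5.5336)/1.03=3.3095; Δ=(44.1464−-5.5336)/(143.0784−93.3984)=1.0000; B=V−Δ·S=-96.0505
Node (0,0) S=69.0000: V=(p*·3.3095+(1−p*)·-31.1905)/1.03=-24.2529; Δ=(3.3095−-31.1905)/(99.3600−64.8600)=1.0000; B=V−Δ·S=-93.2529
Self-financing check: at every node Δ·S+B equals the discounted successor values.

(0,0): Delta=1.0000 Bond=-93.2529
(1,0): Delta=1.0000 Bond=-96.0505
(1,1): Delta=1.0000 Bond=-96.0505
(2,0): Delta=1.0000 Bond=-98.9320
(2,1): Delta=1.0000 Bond=-98.9320
(2,2): Delta=1.0000 Bond=-98.9320
V0=-24.2529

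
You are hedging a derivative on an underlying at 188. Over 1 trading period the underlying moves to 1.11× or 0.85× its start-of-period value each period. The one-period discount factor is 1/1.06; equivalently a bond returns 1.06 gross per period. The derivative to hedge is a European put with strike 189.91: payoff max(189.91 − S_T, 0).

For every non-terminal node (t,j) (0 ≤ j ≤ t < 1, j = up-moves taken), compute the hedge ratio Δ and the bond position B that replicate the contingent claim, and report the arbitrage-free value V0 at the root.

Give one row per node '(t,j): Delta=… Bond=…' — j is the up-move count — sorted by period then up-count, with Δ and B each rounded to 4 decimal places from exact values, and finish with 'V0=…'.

Under the risk-neutral measure, an up-move has probability p* = (R−d)/(u−d) = 0.8077 and values discount at R = 1.06.
Terminal payoffs: V(1,0)=30.1100, V(1,1)=0.0000
  t=0,j=0: stock 188.0000 → up 208.6800 (V=0.0000), down 159.8000 (V=30.1100). Price 5.4626; hedge Δ=-0.6160, bond B=121.2703.
Self-financing check: at every node Δ·S+B equals the discounted successor values.

(0,0): Delta=-0.6160 Bond=121.2703
V0=5.4626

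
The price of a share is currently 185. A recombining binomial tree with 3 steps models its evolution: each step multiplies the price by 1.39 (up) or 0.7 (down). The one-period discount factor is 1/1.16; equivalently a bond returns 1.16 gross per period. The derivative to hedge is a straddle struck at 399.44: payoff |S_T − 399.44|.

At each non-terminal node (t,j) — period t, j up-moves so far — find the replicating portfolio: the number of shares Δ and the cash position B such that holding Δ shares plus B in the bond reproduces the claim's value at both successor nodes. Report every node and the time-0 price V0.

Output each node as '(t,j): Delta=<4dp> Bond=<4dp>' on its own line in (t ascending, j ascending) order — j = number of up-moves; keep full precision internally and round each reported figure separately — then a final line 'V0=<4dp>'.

(0,0): Delta=-0.4960 Bond=199.6340
(1,0): Delta=-1.0000 Bond=296.8490
(1,1): Delta=-0.3690 Bond=198.9387
(2,0): Delta=-1.0000 Bond=344.3448
(2,1): Delta=-1.0000 Bond=344.3448
(2,2): Delta=-0.2102 Bond=173.9809
V0=107.8819

Risk-neutral probability p* = (R−d)/(u−d) = (1.16−0.7)/(1.39−0.7) = 0.6667.
At expiry t=3: V(3,0)=335.9850, V(3,1)=273.4365, V(3,2)=149.2331, V(3,3)=97.3995
(2,0): S=90.6500. Δ = (V_up−V_dn)/(S_up−S_dn) = (273.4365−335.9850)/(126.0035−63.4550) = -1.0000. V = [p*·273.4365 + (1−p*)·335.9850]/1.16 = 253.6948. B = V − Δ·S = 344.3448.
(2,1): S=180.0050. Δ = (V_up−V_dn)/(S_up−S_dn) = (149.2331−273.4365)/(250.2069−126.0035) = -1.0000. V = [p*·149.2331 + (1−p*)·273.4365]/1.16 = 164.3398. B = V − Δ·S = 344.3448.
(2,2): S=357.4385. Δ = (V_up−V_dn)/(S_up−S_dn) = (97.3995−149.2331)/(496.8395−250.2069) = -0.2102. V = [p*·97.3995 + (1−p*)·149.2331]/1.16 = 98.8598. B = V − Δ·S = 173.9809.
(1,0): S=129.5000. Δ = (V_up−V_dn)/(S_up−S_dn) = (164.3398−253.6948)/(180.0050−90.6500) = -1.0000. V = [p*·164.3398 + (1−p*)·253.6948]/1.16 = 167.3490. B = V − Δ·S = 296.8490.
(1,1): S=257.1500. Δ = (V_up−V_dn)/(S_up−S_dn) = (98.8598−164.3398)/(357.4385−180.0050) = -0.3690. V = [p*·98.8598 + (1−p*)·164.3398]/1.16 = 104.0401. B = V − Δ·S = 198.9387.
(0,0): S=185.0000. Δ = (V_up−V_dn)/(S_up−S_dn) = (104.0401−167.3490)/(257.1500−129.5000) = -0.4960. V = [p*·104.0401 + (1−p*)·167.3490]/1.16 = 107.8819. B = V − Δ·S = 199.6340.
Root portfolio cost Δ·185+B reproduces V0=107.8819.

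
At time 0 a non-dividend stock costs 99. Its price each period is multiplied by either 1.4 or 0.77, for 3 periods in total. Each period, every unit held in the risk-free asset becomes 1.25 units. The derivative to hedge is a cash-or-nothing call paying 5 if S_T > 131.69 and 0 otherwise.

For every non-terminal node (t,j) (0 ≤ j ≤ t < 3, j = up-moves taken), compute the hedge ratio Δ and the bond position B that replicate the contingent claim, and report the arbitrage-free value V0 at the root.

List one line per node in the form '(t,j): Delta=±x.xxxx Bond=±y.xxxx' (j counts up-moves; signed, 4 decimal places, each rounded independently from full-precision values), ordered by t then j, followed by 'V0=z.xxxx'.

No-arbitrage ⇒ martingale measure with p* = (R−d)/(u−d) = 0.7619.
At expiry t=3: V(3,0)=0.0000, V(3,1)=0.0000, V(3,2)=5.0000, V(3,3)=5.0000
Node (2,0) S=58.6971: V=(p*·0.0000+(1−p*)·0.0000)/1.25=0.0000; Δ=(0.0000−0.0000)/(82.1759−45.1968)=0.0000; B=V−Δ·S=0.0000
Node (2,1) S=106.7220: V=(p*·5.0000+(1−p*)·0.0000)/1.25=3.0476; Δ=(5.0000−0.0000)/(149.4108−82.1759)=0.0744; B=V−Δ·S=-4.8889
Node (2,2) S=194.0400: V=(p*·5.0000+(1−p*)·5.0000)/1.25=4.0000; Δ=(5.0000−5.0000)/(271.6560−149.4108)=0.0000; B=V−Δ·S=4.0000
Node (1,0) S=76.2300: V=(p*·3.0476+(1−p*)·0.0000)/1.25=1.8576; Δ=(3.0476−0.0000)/(106.7220−58.6971)=0.0635; B=V−Δ·S=-2.9799
Node (1,1) S=138.6000: V=(p*·4.0000+(1−p*)·3.0476)/1.25=3.0186; Δ=(4.0000−3.0476)/(194.0400−106.7220)=0.0109; B=V−Δ·S=1.5069
Node (0,0) S=99.0000: V=(p*·3.0186+(1−p*)·1.8576)/1.25=2.1937; Δ=(3.0186−1.8576)/(138.6000−76.2300)=0.0186; B=V−Δ·S=0.3509
Each (Δ,B) replicates both successor values, so the strategy is self-financing and V0 is arbitrage-free.

(0,0): Delta=0.0186 Bond=0.3509
(1,0): Delta=0.0635 Bond=-2.9799
(1,1): Delta=0.0109 Bond=1.5069
(2,0): Delta=0.0000 Bond=0.0000
(2,1): Delta=0.0744 Bond=-4.8889
(2,2): Delta=0.0000 Bond=4.0000
V0=2.1937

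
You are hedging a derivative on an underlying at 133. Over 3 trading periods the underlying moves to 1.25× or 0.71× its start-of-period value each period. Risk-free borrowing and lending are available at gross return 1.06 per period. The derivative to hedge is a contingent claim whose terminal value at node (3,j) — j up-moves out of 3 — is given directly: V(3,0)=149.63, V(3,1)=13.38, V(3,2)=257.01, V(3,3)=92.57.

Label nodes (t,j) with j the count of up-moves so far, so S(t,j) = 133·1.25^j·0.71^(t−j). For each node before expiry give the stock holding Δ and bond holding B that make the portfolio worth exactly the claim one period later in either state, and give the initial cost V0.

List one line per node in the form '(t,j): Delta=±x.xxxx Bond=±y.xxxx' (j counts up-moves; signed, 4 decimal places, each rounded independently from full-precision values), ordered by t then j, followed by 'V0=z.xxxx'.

The replicating-portfolio and risk-neutral prices coincide; use p* = (1.06−0.71)/(1.25−0.71) = 0.6481 for the latter.
Payoff layer (t=3): V(3,0)=149.6300, V(3,1)=13.3800, V(3,2)=257.0100, V(3,3)=92.5700
Node (2,0) S=67.0453: V=(p*·13.3800+(1−p*)·149.6300)/1.06=57.8489; Δ=(13.3800−149.6300)/(83.8066−47.6022)=-3.7633; B=V−Δ·S=310.1637
Node (2,1) S=118.0375: V=(p*·257.0100+(1−p*)·13.3800)/1.06=161.5928; Δ=(257.0100−13.3800)/(147.5469−83.8066)=3.8222; B=V−Δ·S=-289.5739
Node (2,2) S=207.8125: V=(p*·92.5700+(1−p*)·257.0100)/1.06=141.9137; Δ=(92.5700−257.0100)/(259.7656−147.5469)=-1.4654; B=V−Δ·S=446.4322
Node (1,0) S=94.4300: V=(p*·161.5928+(1−p*)·57.8489)/1.06=118.0097; Δ=(161.5928−57.8489)/(118.0375−67.0453)=2.0345; B=V−Δ·S=-74.1086
Node (1,1) S=166.2500: V=(p*·141.9137+(1−p*)·161.5928)/1.06=140.4130; Δ=(141.9137−161.5928)/(207.8125−118.0375)=-0.2192; B=V−Δ·S=176.8558
Node (0,0) S=133.0000: V=(p*·140.4130+(1−p*)·118.0097)/1.06=125.0287; Δ=(140.4130−118.0097)/(166.2500−94.4300)=0.3119; B=V−Δ·S=83.5410
Root portfolio cost Δ·133+B reproduces V0=125.0287.

(0,0): Delta=0.3119 Bond=83.5410
(1,0): Delta=2.0345 Bond=-74.1086
(1,1): Delta=-0.2192 Bond=176.8558
(2,0): Delta=-3.7633 Bond=310.1637
(2,1): Delta=3.8222 Bond=-289.5739
(2,2): Delta=-1.4654 Bond=446.4322
V0=125.0287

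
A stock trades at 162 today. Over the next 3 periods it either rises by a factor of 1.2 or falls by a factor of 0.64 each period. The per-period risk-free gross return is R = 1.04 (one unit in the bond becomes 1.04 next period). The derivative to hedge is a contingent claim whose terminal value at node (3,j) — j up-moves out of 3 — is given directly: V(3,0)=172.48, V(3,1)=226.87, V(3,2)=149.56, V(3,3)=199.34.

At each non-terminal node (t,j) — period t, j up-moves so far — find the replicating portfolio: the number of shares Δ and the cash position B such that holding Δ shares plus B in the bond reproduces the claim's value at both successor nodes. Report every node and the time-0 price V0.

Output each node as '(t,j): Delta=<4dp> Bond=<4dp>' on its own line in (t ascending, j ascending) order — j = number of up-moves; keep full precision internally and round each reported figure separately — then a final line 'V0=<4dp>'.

(0,0): Delta=-0.0175 Bond=164.4186
(1,0): Delta=-0.6572 Bond=237.3153
(1,1): Delta=0.1190 Bond=144.4674
(2,0): Delta=1.4637 Bond=106.0769
(2,1): Delta=-1.1096 Bond=303.1003
(2,2): Delta=0.3811 Bond=89.1044
V0=161.5836

No-arbitrage ⇒ martingale measure with p* = (R−d)/(u−d) = 0.7143.
Terminal values V(3,·): V(3,0)=172.4800, V(3,1)=226.8700, V(3,2)=149.5600, V(3,3)=199.3400
  t=2,j=0: stock 66.3552 → up 79.6262 (V=226.8700), down 42.4673 (V=172.4800). Price 203.2019; hedge Δ=1.4637, bond B=106.0769.
  t=2,j=1: stock 124.4160 → up 149.2992 (V=149.5600), down 79.6262 (V=226.8700). Price 165.0467; hedge Δ=-1.1096, bond B=303.1003.
  t=2,j=2: stock 233.2800 → up 279.9360 (V=199.3400), down 149.2992 (V=149.5600). Price 177.9973; hedge Δ=0.3811, bond B=89.1044.
  t=1,j=0: stock 103.6800 → up 124.4160 (V=165.0467), down 66.3552 (V=203.2019). Price 169.1810; hedge Δ=-0.6572, bond B=237.3153.
  t=1,j=1: stock 194.4000 → up 233.2800 (V=177.9973), down 124.4160 (V=165.0467). Price 167.5934; hedge Δ=0.1190, bond B=144.4674.
  t=0,j=0: stock 162.0000 → up 194.4000 (V=167.5934), down 103.6800 (V=169.1810). Price 161.5836; hedge Δ=-0.0175, bond B=164.4186.
The time-0 hedge costs 161.5836, which is the no-arbitrage price.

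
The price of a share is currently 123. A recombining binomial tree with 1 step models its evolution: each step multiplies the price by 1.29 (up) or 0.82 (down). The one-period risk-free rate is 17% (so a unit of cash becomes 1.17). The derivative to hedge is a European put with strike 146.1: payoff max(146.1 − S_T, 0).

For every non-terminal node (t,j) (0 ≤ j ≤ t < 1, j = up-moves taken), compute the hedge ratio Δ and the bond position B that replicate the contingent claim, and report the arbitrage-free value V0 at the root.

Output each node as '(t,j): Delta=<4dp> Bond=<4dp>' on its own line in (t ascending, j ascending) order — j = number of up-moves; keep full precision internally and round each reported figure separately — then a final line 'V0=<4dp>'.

No-arbitrage ⇒ martingale measure with p* = (R−d)/(u−d) = 0.7447.
At expiry t=1: V(1,0)=45.2400, V(1,1)=0.0000
Node (0,0) S=123.0000: V=(p*·0.0000+(1−p*)·45.2400)/1.17=9.8723; Δ=(0.0000−45.2400)/(158.6700−100.8600)=-0.7826; B=V−Δ·S=106.1277
Self-financing check: at every node Δ·S+B equals the discounted successor values.

(0,0): Delta=-0.7826 Bond=106.1277
V0=9.8723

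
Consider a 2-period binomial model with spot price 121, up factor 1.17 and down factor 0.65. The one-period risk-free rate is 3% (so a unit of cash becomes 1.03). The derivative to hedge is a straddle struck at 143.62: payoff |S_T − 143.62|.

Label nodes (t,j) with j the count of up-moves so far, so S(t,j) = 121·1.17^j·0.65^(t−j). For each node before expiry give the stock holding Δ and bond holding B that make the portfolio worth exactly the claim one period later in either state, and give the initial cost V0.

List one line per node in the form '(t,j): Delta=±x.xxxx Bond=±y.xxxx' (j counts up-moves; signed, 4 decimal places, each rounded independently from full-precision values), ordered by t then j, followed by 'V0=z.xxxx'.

(0,0): Delta=-0.5035 Bond=97.4614
(1,0): Delta=-1.0000 Bond=139.4369
(1,1): Delta=-0.4018 Bond=85.9978
V0=36.5409

Risk-neutral probability p* = (R−d)/(u−d) = (1.03−0.65)/(1.17−0.65) = 0.7308.
Terminal values V(2,·): V(2,0)=92.4975, V(2,1)=51.5995, V(2,2)=22.0169
  t=1,j=0: stock 78.6500 → up 92.0205 (V=51.5995), down 51.1225 (V=92.4975). Price 60.7869; hedge Δ=-1.0000, bond B=139.4369.
  t=1,j=1: stock 141.5700 → up 165.6369 (V=22.0169), down 92.0205 (V=51.5995). Price 29.1082; hedge Δ=-0.4018, bond B=85.9978.
  t=0,j=0: stock 121.0000 → up 141.5700 (V=29.1082), down 78.6500 (V=60.7869). Price 36.5409; hedge Δ=-0.5035, bond B=97.4614.
Root portfolio cost Δ·121+B reproduces V0=36.5409.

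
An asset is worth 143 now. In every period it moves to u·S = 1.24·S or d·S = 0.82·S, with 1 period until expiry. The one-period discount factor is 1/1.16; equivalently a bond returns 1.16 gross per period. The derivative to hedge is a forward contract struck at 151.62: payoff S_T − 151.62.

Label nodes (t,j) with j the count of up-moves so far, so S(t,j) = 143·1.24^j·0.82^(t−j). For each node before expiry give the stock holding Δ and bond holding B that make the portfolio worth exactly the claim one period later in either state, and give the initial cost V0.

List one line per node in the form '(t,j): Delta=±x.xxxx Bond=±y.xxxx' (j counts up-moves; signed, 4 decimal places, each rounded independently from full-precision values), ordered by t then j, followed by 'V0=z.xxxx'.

Since d<R<u, set p* = (R−d)/(u−d) = 0.8095; price each node as the discounted p*-expectation of its children.
Terminal payoffs: V(1,0)=-34.3600, V(1,1)=25.7000
(0,0): S=143.0000. Δ = (V_up−V_dn)/(S_up−S_dn) = (25.7000−-34.3600)/(177.3200−117.2600) = 1.0000. V = [p*·25.7000 + (1−p*)·-34.3600]/1.16 = 12.2931. B = V − Δ·S = -130.7069.
Self-financing check: at every node Δ·S+B equals the discounted successor values.

(0,0): Delta=1.0000 Bond=-130.7069
V0=12.2931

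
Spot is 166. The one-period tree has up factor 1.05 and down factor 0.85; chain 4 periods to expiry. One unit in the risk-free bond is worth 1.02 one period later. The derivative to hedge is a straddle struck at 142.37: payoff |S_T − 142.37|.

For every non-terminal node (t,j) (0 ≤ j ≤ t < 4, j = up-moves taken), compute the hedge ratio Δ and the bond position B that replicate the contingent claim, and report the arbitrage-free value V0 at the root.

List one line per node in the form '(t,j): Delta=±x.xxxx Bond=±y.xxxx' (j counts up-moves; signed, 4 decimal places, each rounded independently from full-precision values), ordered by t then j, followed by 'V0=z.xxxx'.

Since d<R<u, set p* = (R−d)/(u−d) = 0.8500; price each node as the discounted p*-expectation of its children.
Payoff layer (t=4): V(4,0)=55.7170, V(4,1)=35.3280, V(4,2)=10.1417, V(4,3)=20.9709, V(4,4)=59.4040
  t=3,j=0: stock 101.9447 → up 107.0420 (V=35.3280), down 86.6530 (V=55.7170). Price 37.6337; hedge Δ=-1.0000, bond B=139.5784.
  t=3,j=1: stock 125.9317 → up 132.2283 (V=10.1417), down 107.0420 (V=35.3280). Price 13.6467; hedge Δ=-1.0000, bond B=139.5784.
  t=3,j=2: stock 155.5628 → up 163.3409 (V=20.9709), down 132.2283 (V=10.1417). Price 18.9672; hedge Δ=0.3481, bond B=-35.1790.
  t=3,j=3: stock 192.1658 → up 201.7740 (V=59.4040), down 163.3409 (V=20.9709). Price 52.5873; hedge Δ=1.0000, bond B=-139.5784.
  t=2,j=0: stock 119.9350 → up 125.9317 (V=13.6467), down 101.9447 (V=37.6337). Price 16.9066; hedge Δ=-1.0000, bond B=136.8416.
  t=2,j=1: stock 148.1550 → up 155.5627 (V=18.9672), down 125.9317 (V=13.6467). Price 17.8128; hedge Δ=0.1796, bond B=-8.7896.
  t=2,j=2: stock 183.0150 → up 192.1658 (V=52.5873), down 155.5628 (V=18.9672). Price 46.6121; hedge Δ=0.9185, bond B=-121.4887.
  t=1,j=0: stock 141.1000 → up 148.1550 (V=17.8128), down 119.9350 (V=16.9066). Price 17.3303; hedge Δ=0.0321, bond B=12.7991.
  t=1,j=1: stock 174.3000 → up 183.0150 (V=46.6121), down 148.1550 (V=17.8128). Price 41.4629; hedge Δ=0.8261, bond B=-102.5332.
  t=0,j=0: stock 166.0000 → up 174.3000 (V=41.4629), down 141.1000 (V=17.3303). Price 37.1010; hedge Δ=0.7269, bond B=-83.5621.
The time-0 hedge costs 37.1010, which is the no-arbitrage price.

(0,0): Delta=0.7269 Bond=-83.5621
(1,0): Delta=0.0321 Bond=12.7991
(1,1): Delta=0.8261 Bond=-102.5332
(2,0): Delta=-1.0000 Bond=136.8416
(2,1): Delta=0.1796 Bond=-8.7896
(2,2): Delta=0.9185 Bond=-121.4887
(3,0): Delta=-1.0000 Bond=139.5784
(3,1): Delta=-1.0000 Bond=139.5784
(3,2): Delta=0.3481 Bond=-35.1790
(3,3): Delta=1.0000 Bond=-139.5784
V0=37.1010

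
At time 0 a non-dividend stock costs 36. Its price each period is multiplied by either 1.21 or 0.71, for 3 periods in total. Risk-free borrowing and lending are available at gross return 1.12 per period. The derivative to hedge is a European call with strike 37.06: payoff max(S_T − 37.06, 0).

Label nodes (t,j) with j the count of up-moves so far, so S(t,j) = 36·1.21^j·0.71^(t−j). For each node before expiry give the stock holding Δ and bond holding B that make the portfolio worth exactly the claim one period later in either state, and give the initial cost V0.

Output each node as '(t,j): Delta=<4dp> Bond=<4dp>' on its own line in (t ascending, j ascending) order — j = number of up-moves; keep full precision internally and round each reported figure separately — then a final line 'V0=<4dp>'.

Under the risk-neutral measure, an up-move has probability p* = (R−d)/(u−d) = 0.8200 and values discount at R = 1.12.
At expiry t=3: V(3,0)=0.0000, V(3,1)=0.0000, V(3,2)=0.3624, V(3,3)=26.7162
Node (2,0) S=18.1476: V=(p*·0.0000+(1−p*)·0.0000)/1.12=0.0000; Δ=(0.0000−0.0000)/(21.9586−12.8848)=0.0000; B=V−Δ·S=0.0000
Node (2,1) S=30.9276: V=(p*·0.3624+(1−p*)·0.0000)/1.12=0.2653; Δ=(0.3624−0.0000)/(37.4224−21.9586)=0.0234; B=V−Δ·S=-0.4595
Node (2,2) S=52.7076: V=(p*·26.7162+(1−p*)·0.3624)/1.12=19.6183; Δ=(26.7162−0.3624)/(63.7762−37.4224)=1.0000; B=V−Δ·S=-33.0893
Node (1,0) S=25.5600: V=(p*·0.2653+(1−p*)·0.0000)/1.12=0.1943; Δ=(0.2653−0.0000)/(30.9276−18.1476)=0.0208; B=V−Δ·S=-0.3364
Node (1,1) S=43.5600: V=(p*·19.6183+(1−p*)·0.2653)/1.12=14.4061; Δ=(19.6183−0.2653)/(52.7076−30.9276)=0.8886; B=V−Δ·S=-24.2999
Node (0,0) S=36.0000: V=(p*·14.4061+(1−p*)·0.1943)/1.12=10.5785; Δ=(14.4061−0.1943)/(43.5600−25.5600)=0.7895; B=V−Δ·S=-17.8451
Self-financing check: at every node Δ·S+B equals the discounted successor values.

(0,0): Delta=0.7895 Bond=-17.8451
(1,0): Delta=0.0208 Bond=-0.3364
(1,1): Delta=0.8886 Bond=-24.2999
(2,0): Delta=0.0000 Bond=0.0000
(2,1): Delta=0.0234 Bond=-0.4595
(2,2): Delta=1.0000 Bond=-33.0893
V0=10.5785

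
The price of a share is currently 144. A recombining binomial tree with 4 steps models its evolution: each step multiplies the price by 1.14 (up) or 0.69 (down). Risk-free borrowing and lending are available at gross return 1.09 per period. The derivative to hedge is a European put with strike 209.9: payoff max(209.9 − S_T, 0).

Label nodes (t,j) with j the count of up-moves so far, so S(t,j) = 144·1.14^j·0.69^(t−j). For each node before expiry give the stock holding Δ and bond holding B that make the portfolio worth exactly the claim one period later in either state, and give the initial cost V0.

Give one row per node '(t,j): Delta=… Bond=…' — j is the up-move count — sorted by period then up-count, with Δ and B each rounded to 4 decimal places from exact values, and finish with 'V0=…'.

(0,0): Delta=-0.7212 Bond=123.2857
(1,0): Delta=-1.0000 Bond=162.0813
(1,1): Delta=-0.7001 Bond=130.9190
(2,0): Delta=-1.0000 Bond=176.6686
(2,1): Delta=-1.0000 Bond=176.6686
(2,2): Delta=-0.6774 Bond=138.4558
(3,0): Delta=-1.0000 Bond=192.5688
(3,1): Delta=-1.0000 Bond=192.5688
(3,2): Delta=-1.0000 Bond=192.5688
(3,3): Delta=-0.6530 Bond=145.7103
V0=19.4305

Under the risk-neutral measure, an up-move has probability p* = (R−d)/(u−d) = 0.8889 and values discount at R = 1.09.
Payoff layer (t=4): V(4,0)=177.2593, V(4,1)=155.9720, V(4,2)=120.8015, V(4,3)=62.6938, V(4,4)=0.0000
Node (3,0) S=47.3053: V=(p*·155.9720+(1−p*)·177.2593)/1.09=145.2635; Δ=(155.9720−177.2593)/(53.9280−32.6407)=-1.0000; B=V−Δ·S=192.5688
Node (3,1) S=78.1566: V=(p*·120.8015+(1−p*)·155.9720)/1.09=114.4122; Δ=(120.8015−155.9720)/(89.0985−53.9280)=-1.0000; B=V−Δ·S=192.5688
Node (3,2) S=129.1283: V=(p*·62.6938+(1−p*)·120.8015)/1.09=63.4406; Δ=(62.6938−120.8015)/(147.2062−89.0985)=-1.0000; B=V−Δ·S=192.5688
Node (3,3) S=213.3423: V=(p*·0.0000+(1−p*)·62.6938)/1.09=6.3908; Δ=(0.0000−62.6938)/(243.2103−147.2062)=-0.6530; B=V−Δ·S=145.7103
Node (2,0) S=68.5584: V=(p*·114.4122+(1−p*)·145.2635)/1.09=108.1102; Δ=(114.4122−145.2635)/(78.1566−47.3053)=-1.0000; B=V−Δ·S=176.6686
Node (2,1) S=113.2704: V=(p*·63.4406+(1−p*)·114.4122)/1.09=63.3982; Δ=(63.4406−114.4122)/(129.1283−78.1566)=-1.0000; B=V−Δ·S=176.6686
Node (2,2) S=187.1424: V=(p*·6.3908+(1−p*)·63.4406)/1.09=11.6786; Δ=(6.3908−63.4406)/(213.3423−129.1283)=-0.6774; B=V−Δ·S=138.4558
Node (1,0) S=99.3600: V=(p*·63.3982+(1−p*)·108.1102)/1.09=62.7213; Δ=(63.3982−108.1102)/(113.2704−68.5584)=-1.0000; B=V−Δ·S=162.0813
Node (1,1) S=164.1600: V=(p*·11.6786+(1−p*)·63.3982)/1.09=15.9864; Δ=(11.6786−63.3982)/(187.1424−113.2704)=-0.7001; B=V−Δ·S=130.9190
Node (0,0) S=144.0000: V=(p*·15.9864+(1−p*)·62.7213)/1.09=19.4305; Δ=(15.9864−62.7213)/(164.1600−99.3600)=-0.7212; B=V−Δ·S=123.2857
Self-financing check: at every node Δ·S+B equals the discounted successor values.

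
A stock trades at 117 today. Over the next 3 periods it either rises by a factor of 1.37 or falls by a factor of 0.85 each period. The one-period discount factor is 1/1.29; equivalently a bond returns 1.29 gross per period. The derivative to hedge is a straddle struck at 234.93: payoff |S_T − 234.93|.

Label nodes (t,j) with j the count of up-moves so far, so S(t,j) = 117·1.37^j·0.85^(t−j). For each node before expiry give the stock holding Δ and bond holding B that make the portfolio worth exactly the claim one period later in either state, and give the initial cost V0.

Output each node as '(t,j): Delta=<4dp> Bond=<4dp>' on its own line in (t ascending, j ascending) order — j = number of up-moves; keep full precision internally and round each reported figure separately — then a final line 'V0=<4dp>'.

(0,0): Delta=-0.0677 Bond=37.5628
(1,0): Delta=-1.0000 Bond=141.1754
(1,1): Delta=0.0375 Bond=31.5979
(2,0): Delta=-1.0000 Bond=182.1163
(2,1): Delta=-1.0000 Bond=182.1163
(2,2): Delta=0.1545 Bond=15.0604
V0=29.6445

Under the risk-neutral measure, an up-move has probability p* = (R−d)/(u−d) = 0.8462 and values discount at R = 1.29.
Terminal values V(3,·): V(3,0)=163.0774, V(3,1)=119.1205, V(3,2)=48.2723, V(3,3)=65.9183
(2,0): S=84.5325. Δ = (V_up−V_dn)/(S_up−S_dn) = (119.1205−163.0774)/(115.8095−71.8526) = -1.0000. V = [p*·119.1205 + (1−p*)·163.0774]/1.29 = 97.5838. B = V − Δ·S = 182.1163.
(2,1): S=136.2465. Δ = (V_up−V_dn)/(S_up−S_dn) = (48.2723−119.1205)/(186.6577−115.8095) = -1.0000. V = [p*·48.2723 + (1−p*)·119.1205]/1.29 = 45.8698. B = V − Δ·S = 182.1163.
(2,2): S=219.5973. Δ = (V_up−V_dn)/(S_up−S_dn) = (65.9183−48.2723)/(300.8483−186.6577) = 0.1545. V = [p*·65.9183 + (1−p*)·48.2723]/1.29 = 48.9950. B = V − Δ·S = 15.0604.
(1,0): S=99.4500. Δ = (V_up−V_dn)/(S_up−S_dn) = (45.8698−97.5838)/(136.2465−84.5325) = -1.0000. V = [p*·45.8698 + (1−p*)·97.5838]/1.29 = 41.7254. B = V − Δ·S = 141.1754.
(1,1): S=160.2900. Δ = (V_up−V_dn)/(S_up−S_dn) = (48.9950−45.8698)/(219.5973−136.2465) = 0.0375. V = [p*·48.9950 + (1−p*)·45.8698]/1.29 = 37.6079. B = V − Δ·S = 31.5979.
(0,0): S=117.0000. Δ = (V_up−V_dn)/(S_up−S_dn) = (37.6079−41.7254)/(160.2900−99.4500) = -0.0677. V = [p*·37.6079 + (1−p*)·41.7254]/1.29 = 29.6445. B = V − Δ·S = 37.5628.
Root portfolio cost Δ·117+B reproduces V0=29.6445.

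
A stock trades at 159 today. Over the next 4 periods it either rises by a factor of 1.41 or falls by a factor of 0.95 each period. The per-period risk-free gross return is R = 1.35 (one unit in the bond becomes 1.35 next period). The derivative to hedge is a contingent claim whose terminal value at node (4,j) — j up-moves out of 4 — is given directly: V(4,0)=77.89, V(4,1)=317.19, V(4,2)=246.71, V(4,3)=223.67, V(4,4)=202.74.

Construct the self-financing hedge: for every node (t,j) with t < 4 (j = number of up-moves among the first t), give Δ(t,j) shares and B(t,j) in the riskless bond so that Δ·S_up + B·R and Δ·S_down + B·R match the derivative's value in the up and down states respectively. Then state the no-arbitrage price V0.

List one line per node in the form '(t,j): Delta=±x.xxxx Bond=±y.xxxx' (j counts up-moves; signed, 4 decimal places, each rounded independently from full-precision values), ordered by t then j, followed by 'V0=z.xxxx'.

(0,0): Delta=-0.1288 Bond=84.9547
(1,0): Delta=-0.2317 Bond=130.2303
(1,1): Delta=-0.1184 Bond=112.3577
(2,0): Delta=-0.3375 Bond=190.9938
(2,1): Delta=-0.2210 Bond=173.5335
(2,2): Delta=-0.1080 Bond=148.4053
(3,0): Delta=3.8161 Bond=-308.3826
(3,1): Delta=-0.7573 Bond=342.7752
(3,2): Delta=-0.1668 Bond=217.9945
(3,3): Delta=-0.1021 Bond=197.7000
V0=64.4771

The replicating-portfolio and risk-neutral prices coincide; use p* = (1.35−0.95)/(1.41−0.95) = 0.8696 for the latter.
At expiry t=4: V(4,0)=77.8900, V(4,1)=317.1900, V(4,2)=246.7100, V(4,3)=223.6700, V(4,4)=202.7400
(3,0): S=136.3226. Δ = (V_up−V_dn)/(S_up−S_dn) = (317.1900−77.8900)/(192.2149−129.5065) = 3.8161. V = [p*·317.1900 + (1−p*)·77.8900]/1.35 = 211.8348. B = V − Δ·S = -308.3826.
(3,1): S=202.3315. Δ = (V_up−V_dn)/(S_up−S_dn) = (246.7100−317.1900)/(285.2874−192.2149) = -0.7573. V = [p*·246.7100 + (1−p*)·317.1900]/1.35 = 189.5578. B = V − Δ·S = 342.7752.
(3,2): S=300.3025. Δ = (V_up−V_dn)/(S_up−S_dn) = (223.6700−246.7100)/(423.4265−285.2874) = -0.1668. V = [p*·223.6700 + (1−p*)·246.7100]/1.35 = 167.9076. B = V − Δ·S = 217.9945.
(3,3): S=445.7121. Δ = (V_up−V_dn)/(S_up−S_dn) = (202.7400−223.6700)/(628.4541−423.4265) = -0.1021. V = [p*·202.7400 + (1−p*)·223.6700]/1.35 = 152.2000. B = V − Δ·S = 197.7000.
(2,0): S=143.4975. Δ = (V_up−V_dn)/(S_up−S_dn) = (189.5578−211.8348)/(202.3315−136.3226) = -0.3375. V = [p*·189.5578 + (1−p*)·211.8348]/1.35 = 142.5656. B = V − Δ·S = 190.9938.
(2,1): S=212.9805. Δ = (V_up−V_dn)/(S_up−S_dn) = (167.9076−189.5578)/(300.3025−202.3315) = -0.2210. V = [p*·167.9076 + (1−p*)·189.5578]/1.35 = 126.4678. B = V − Δ·S = 173.5335.
(2,2): S=316.1079. Δ = (V_up−V_dn)/(S_up−S_dn) = (152.2000−167.9076)/(445.7121−300.3025) = -0.1080. V = [p*·152.2000 + (1−p*)·167.9076]/1.35 = 114.2584. B = V − Δ·S = 148.4053.
(1,0): S=151.0500. Δ = (V_up−V_dn)/(S_up−S_dn) = (126.4678−142.5656)/(212.9805−143.4975) = -0.2317. V = [p*·126.4678 + (1−p*)·142.5656]/1.35 = 95.2352. B = V − Δ·S = 130.2303.
(1,1): S=224.1900. Δ = (V_up−V_dn)/(S_up−S_dn) = (114.2584−126.4678)/(316.1079−212.9805) = -0.1184. V = [p*·114.2584 + (1−p*)·126.4678]/1.35 = 85.8155. B = V − Δ·S = 112.3577.
(0,0): S=159.0000. Δ = (V_up−V_dn)/(S_up−S_dn) = (85.8155−95.2352)/(224.1900−151.0500) = -0.1288. V = [p*·85.8155 + (1−p*)·95.2352]/1.35 = 64.4771. B = V − Δ·S = 84.9547.
The time-0 hedge costs 64.4771, which is the no-arbitrage price.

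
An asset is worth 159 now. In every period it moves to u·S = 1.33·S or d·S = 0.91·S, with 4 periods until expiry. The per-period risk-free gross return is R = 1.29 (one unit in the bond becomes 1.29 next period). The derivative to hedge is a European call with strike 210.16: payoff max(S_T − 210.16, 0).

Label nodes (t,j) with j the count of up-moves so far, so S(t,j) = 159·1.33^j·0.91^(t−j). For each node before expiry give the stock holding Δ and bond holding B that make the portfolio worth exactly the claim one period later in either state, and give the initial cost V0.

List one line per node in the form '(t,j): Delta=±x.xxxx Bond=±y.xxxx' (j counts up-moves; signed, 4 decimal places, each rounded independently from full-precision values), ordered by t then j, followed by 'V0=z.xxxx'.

Risk-neutral probability p* = (R−d)/(u−d) = (1.29−0.91)/(1.33−0.91) = 0.9048.
Terminal payoffs: V(4,0)=0.0000, V(4,1)=0.0000, V(4,2)=22.7473, V(4,3)=130.2430, V(4,4)=287.3521
  t=3,j=0: stock 119.8178 → up 159.3577 (V=0.0000), down 109.0342 (V=0.0000). Price 0.0000; hedge Δ=0.0000, bond B=0.0000.
  t=3,j=1: stock 175.1183 → up 232.9073 (V=22.7473), down 159.3577 (V=0.0000). Price 15.9542; hedge Δ=0.3093, bond B=-38.2061.
  t=3,j=2: stock 255.9421 → up 340.4030 (V=130.2430), down 232.9073 (V=22.7473). Price 93.0274; hedge Δ=1.0000, bond B=-162.9147.
  t=3,j=3: stock 374.0693 → up 497.5121 (V=287.3521), down 340.4030 (V=130.2430). Price 211.1546; hedge Δ=1.0000, bond B=-162.9147.
  t=2,j=0: stock 131.6679 → up 175.1183 (V=15.9542), down 119.8178 (V=0.0000). Price 11.1897; hedge Δ=0.2885, bond B=-26.7965.
  t=2,j=1: stock 192.4377 → up 255.9421 (V=93.0274), down 175.1183 (V=15.9542). Price 66.4241; hedge Δ=0.9536, bond B=-117.0835.
  t=2,j=2: stock 281.2551 → up 374.0693 (V=211.1546), down 255.9421 (V=93.0274). Price 154.9646; hedge Δ=1.0000, bond B=-126.2905.
  t=1,j=0: stock 144.6900 → up 192.4377 (V=66.4241), down 131.6679 (V=11.1897). Price 47.4137; hedge Δ=0.9089, bond B=-84.0967.
  t=1,j=1: stock 211.4700 → up 281.2551 (V=154.9646), down 192.4377 (V=66.4241). Price 113.5908; hedge Δ=0.9969, bond B=-97.2199.
  t=0,j=0: stock 159.0000 → up 211.4700 (V=113.5908), down 144.6900 (V=47.4137). Price 83.1692; hedge Δ=0.9910, bond B=-74.3954.
Each (Δ,B) replicates both successor values, so the strategy is self-financing and V0 is arbitrage-free.

(0,0): Delta=0.9910 Bond=-74.3954
(1,0): Delta=0.9089 Bond=-84.0967
(1,1): Delta=0.9969 Bond=-97.2199
(2,0): Delta=0.2885 Bond=-26.7965
(2,1): Delta=0.9536 Bond=-117.0835
(2,2): Delta=1.0000 Bond=-126.2905
(3,0): Delta=0.0000 Bond=0.0000
(3,1): Delta=0.3093 Bond=-38.2061
(3,2): Delta=1.0000 Bond=-162.9147
(3,3): Delta=1.0000 Bond=-162.9147
V0=83.1692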